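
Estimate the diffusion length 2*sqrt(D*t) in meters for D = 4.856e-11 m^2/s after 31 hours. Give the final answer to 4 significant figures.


t = 31 hr = 111600 s
Diffusion length = 2*sqrt(D*t)
= 2*sqrt(4.856e-11 * 111600)
= 4.656e-03 m


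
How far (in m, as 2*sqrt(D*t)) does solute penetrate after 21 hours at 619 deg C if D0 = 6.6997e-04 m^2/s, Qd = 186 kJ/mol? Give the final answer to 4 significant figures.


Step 1: D = D0 * exp(-Qd/(R*T))
T = 892.15 K
D = 6.6997e-04 * exp(-186e3 / (8.314 * 892.15)) = 8.62019e-15 m^2/s
Step 2: L = 2*sqrt(D*t)
t = 21 h = 75600 s
L = 2*sqrt(8.62019e-15 * 75600) = 5.106e-05 m


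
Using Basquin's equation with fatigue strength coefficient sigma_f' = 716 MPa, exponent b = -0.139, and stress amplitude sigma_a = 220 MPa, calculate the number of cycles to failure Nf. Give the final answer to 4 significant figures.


sigma_a = sigma_f' * (2*Nf)^b
2*Nf = (sigma_a / sigma_f')^(1/b)
2*Nf = (220 / 716)^(1/-0.139)
2*Nf = 4863.86
Nf = 2432 cycles


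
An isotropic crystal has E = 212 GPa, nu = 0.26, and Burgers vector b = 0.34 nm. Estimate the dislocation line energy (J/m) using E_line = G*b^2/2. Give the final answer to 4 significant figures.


Step 1: G = E / (2*(1+nu))
G = 212 / (2*(1+0.26)) = 84.127 GPa = 8.4127e+10 Pa
Step 2: E_line = G*b^2/2
b = 0.34 nm = 3.4e-10 m
E_line = 0.5 * 8.4127e+10 * (3.4e-10)^2 = 4.863e-09 J/m


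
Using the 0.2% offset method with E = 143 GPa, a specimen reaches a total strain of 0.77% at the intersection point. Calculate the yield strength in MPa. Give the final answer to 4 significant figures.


Offset strain = 0.002
Elastic strain at yield = total_strain - offset = 7.7e-03 - 0.002 = 5.7e-03
sigma_y = E * elastic_strain = 143000 * 5.7e-03
sigma_y = 815.1 MPa


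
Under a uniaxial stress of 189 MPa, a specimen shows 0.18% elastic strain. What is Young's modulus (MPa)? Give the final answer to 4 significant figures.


E = sigma / epsilon
epsilon = 0.18% = 1.8e-03
E = 189 / 1.8e-03
E = 105000 MPa


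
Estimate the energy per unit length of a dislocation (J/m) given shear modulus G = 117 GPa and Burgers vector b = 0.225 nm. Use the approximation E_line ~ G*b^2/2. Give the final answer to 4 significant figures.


E = G*b^2/2
b = 0.225 nm = 2.25e-10 m
G = 117 GPa = 1.17e+11 Pa
E = 0.5 * 1.17e+11 * (2.25e-10)^2
E = 2.962e-09 J/m


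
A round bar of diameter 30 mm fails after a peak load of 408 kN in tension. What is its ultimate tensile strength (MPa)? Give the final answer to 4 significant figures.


A0 = pi*(d/2)^2 = pi*(30/2)^2 = 706.858 mm^2
UTS = F_max / A0 = 408*1000 / 706.858
UTS = 577.2 MPa


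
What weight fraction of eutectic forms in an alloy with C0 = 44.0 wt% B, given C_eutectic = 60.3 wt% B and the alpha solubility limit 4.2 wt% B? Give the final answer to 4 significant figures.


f_primary = (C_e - C0) / (C_e - C_alpha_max)
f_primary = (60.3 - 44.0) / (60.3 - 4.2)
f_primary = 0.290553
f_eutectic = 1 - 0.290553 = 0.7094


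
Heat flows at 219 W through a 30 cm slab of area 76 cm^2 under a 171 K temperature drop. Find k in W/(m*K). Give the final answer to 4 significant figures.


k = Q*L / (A*dT)
L = 0.3 m, A = 7.6e-03 m^2
k = 219 * 0.3 / (7.6e-03 * 171)
k = 50.55 W/(m*K)


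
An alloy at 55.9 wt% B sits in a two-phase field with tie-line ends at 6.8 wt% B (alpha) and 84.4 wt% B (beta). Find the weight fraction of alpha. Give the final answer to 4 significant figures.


f_alpha = (C_beta - C0) / (C_beta - C_alpha)
f_alpha = (84.4 - 55.9) / (84.4 - 6.8)
f_alpha = 0.3673


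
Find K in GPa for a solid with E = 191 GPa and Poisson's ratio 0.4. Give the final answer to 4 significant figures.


K = E / (3*(1-2*nu))
K = 191 / (3*(1-2*0.4))
K = 318.3 GPa


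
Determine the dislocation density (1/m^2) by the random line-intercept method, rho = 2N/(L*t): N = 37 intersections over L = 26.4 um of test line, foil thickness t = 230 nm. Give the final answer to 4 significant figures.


rho = 2N / (L * t)
L = 26.4 um = 2.64e-05 m, t = 230 nm = 2.3e-07 m
rho = 2 * 37 / (2.64e-05 * 2.3e-07)
rho = 1.219e+13 1/m^2


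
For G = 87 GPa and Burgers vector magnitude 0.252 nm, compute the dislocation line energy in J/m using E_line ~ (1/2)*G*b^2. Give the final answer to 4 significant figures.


E = G*b^2/2
b = 0.252 nm = 2.52e-10 m
G = 87 GPa = 8.7e+10 Pa
E = 0.5 * 8.7e+10 * (2.52e-10)^2
E = 2.762e-09 J/m


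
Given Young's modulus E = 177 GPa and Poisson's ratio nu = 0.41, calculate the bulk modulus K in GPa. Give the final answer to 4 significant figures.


K = E / (3*(1-2*nu))
K = 177 / (3*(1-2*0.41))
K = 327.8 GPa


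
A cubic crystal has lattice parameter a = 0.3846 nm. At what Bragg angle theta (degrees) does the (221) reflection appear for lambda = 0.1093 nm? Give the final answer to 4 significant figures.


d = a / sqrt(h^2+k^2+l^2)
d = 0.3846 / sqrt(9) = 0.1282 nm
lambda = 2*d*sin(theta)  =>  sin(theta) = lambda / (2*d)
sin(theta) = 0.1093 / (2 * 0.1282) = 0.426287
theta = 25.23 deg


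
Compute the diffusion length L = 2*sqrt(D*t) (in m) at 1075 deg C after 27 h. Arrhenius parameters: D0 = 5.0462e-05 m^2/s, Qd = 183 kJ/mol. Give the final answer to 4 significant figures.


Step 1: D = D0 * exp(-Qd/(R*T))
T = 1348.15 K
D = 5.0462e-05 * exp(-183e3 / (8.314 * 1348.15)) = 4.0954e-12 m^2/s
Step 2: L = 2*sqrt(D*t)
t = 27 h = 97200 s
L = 2*sqrt(4.0954e-12 * 97200) = 1.262e-03 m


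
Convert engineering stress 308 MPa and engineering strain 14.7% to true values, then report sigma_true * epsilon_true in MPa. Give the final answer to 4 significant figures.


sigma_true = sigma_eng * (1 + epsilon_eng)
sigma_true = 308 * (1 + 0.147) = 353.276 MPa
epsilon_true = ln(1 + epsilon_eng)
epsilon_true = ln(1 + 0.147) = 0.13715
sigma_true * epsilon_true = 353.276 * 0.13715 = 48.45 MPa


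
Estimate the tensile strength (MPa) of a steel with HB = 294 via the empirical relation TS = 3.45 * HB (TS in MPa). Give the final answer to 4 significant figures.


TS (MPa) = 3.45 * HB
TS = 3.45 * 294
TS = 1014 MPa


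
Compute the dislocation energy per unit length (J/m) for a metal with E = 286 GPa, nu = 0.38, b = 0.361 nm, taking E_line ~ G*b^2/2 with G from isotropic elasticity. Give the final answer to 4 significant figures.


Step 1: G = E / (2*(1+nu))
G = 286 / (2*(1+0.38)) = 103.623 GPa = 1.03623e+11 Pa
Step 2: E_line = G*b^2/2
b = 0.361 nm = 3.61e-10 m
E_line = 0.5 * 1.03623e+11 * (3.61e-10)^2 = 6.752e-09 J/m


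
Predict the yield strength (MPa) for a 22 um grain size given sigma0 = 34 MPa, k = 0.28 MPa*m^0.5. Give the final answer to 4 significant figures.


sigma_y = sigma0 + k / sqrt(d)
d = 22 um = 2.2e-05 m
sigma_y = 34 + 0.28 / sqrt(2.2e-05)
sigma_y = 93.7 MPa


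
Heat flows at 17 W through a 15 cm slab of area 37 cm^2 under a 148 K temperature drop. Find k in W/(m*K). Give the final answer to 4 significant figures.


k = Q*L / (A*dT)
L = 0.15 m, A = 3.7e-03 m^2
k = 17 * 0.15 / (3.7e-03 * 148)
k = 4.657 W/(m*K)


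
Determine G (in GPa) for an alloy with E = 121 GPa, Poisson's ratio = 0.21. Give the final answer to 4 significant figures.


G = E / (2*(1+nu))
G = 121 / (2*(1+0.21))
G = 50 GPa


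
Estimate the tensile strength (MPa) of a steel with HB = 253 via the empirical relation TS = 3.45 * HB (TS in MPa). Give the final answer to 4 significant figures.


TS (MPa) = 3.45 * HB
TS = 3.45 * 253
TS = 872.9 MPa


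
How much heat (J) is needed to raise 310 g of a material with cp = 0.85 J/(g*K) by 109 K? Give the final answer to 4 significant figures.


Q = m * cp * dT
Q = 310 * 0.85 * 109
Q = 28720 J


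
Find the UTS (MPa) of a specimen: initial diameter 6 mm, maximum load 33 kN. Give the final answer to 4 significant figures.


A0 = pi*(d/2)^2 = pi*(6/2)^2 = 28.2743 mm^2
UTS = F_max / A0 = 33*1000 / 28.2743
UTS = 1167 MPa


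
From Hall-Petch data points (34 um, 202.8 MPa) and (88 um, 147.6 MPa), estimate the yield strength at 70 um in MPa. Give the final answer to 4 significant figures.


sigma_y = sigma0 + k / sqrt(d)
1/sqrt(d1) = 1/sqrt(3.4e-05) = 171.499;  1/sqrt(d2) = 106.6
k = (sigma1 - sigma2) / (1/sqrt(d1) - 1/sqrt(d2)) = (202.8 - 147.6) / (171.499 - 106.6) = 0.850563 MPa*m^0.5
sigma0 = sigma1 - k/sqrt(d1) = 202.8 - 0.850563*171.499 = 56.9297 MPa
sigma_y(d3) = 56.9297 + 0.850563 / sqrt(7e-05) = 158.6 MPa


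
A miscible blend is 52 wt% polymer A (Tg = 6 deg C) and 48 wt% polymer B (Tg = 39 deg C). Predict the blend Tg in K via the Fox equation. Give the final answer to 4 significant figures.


1/Tg = w1/Tg1 + w2/Tg2 (in Kelvin)
Tg1 = 279.15 K, Tg2 = 312.15 K
1/Tg = 0.52/279.15 + 0.48/312.15
Tg = 294.1 K


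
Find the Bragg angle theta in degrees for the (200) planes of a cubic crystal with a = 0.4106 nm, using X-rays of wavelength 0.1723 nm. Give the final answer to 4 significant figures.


d = a / sqrt(h^2+k^2+l^2)
d = 0.4106 / sqrt(4) = 0.2053 nm
lambda = 2*d*sin(theta)  =>  sin(theta) = lambda / (2*d)
sin(theta) = 0.1723 / (2 * 0.2053) = 0.41963
theta = 24.81 deg


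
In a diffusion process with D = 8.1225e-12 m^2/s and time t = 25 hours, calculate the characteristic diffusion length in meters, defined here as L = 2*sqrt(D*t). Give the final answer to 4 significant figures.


t = 25 hr = 90000 s
Diffusion length = 2*sqrt(D*t)
= 2*sqrt(8.1225e-12 * 90000)
= 1.71e-03 m


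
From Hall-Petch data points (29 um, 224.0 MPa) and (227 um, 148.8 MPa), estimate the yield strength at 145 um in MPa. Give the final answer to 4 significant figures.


sigma_y = sigma0 + k / sqrt(d)
1/sqrt(d1) = 1/sqrt(2.9e-05) = 185.695;  1/sqrt(d2) = 66.3723
k = (sigma1 - sigma2) / (1/sqrt(d1) - 1/sqrt(d2)) = (224.0 - 148.8) / (185.695 - 66.3723) = 0.630222 MPa*m^0.5
sigma0 = sigma1 - k/sqrt(d1) = 224.0 - 0.630222*185.695 = 106.971 MPa
sigma_y(d3) = 106.971 + 0.630222 / sqrt(1.45e-04) = 159.3 MPa


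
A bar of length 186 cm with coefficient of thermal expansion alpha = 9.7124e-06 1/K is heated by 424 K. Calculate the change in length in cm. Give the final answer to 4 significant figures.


dL = L0 * alpha * dT
dL = 186 * 9.7124e-06 * 424
dL = 0.766 cm


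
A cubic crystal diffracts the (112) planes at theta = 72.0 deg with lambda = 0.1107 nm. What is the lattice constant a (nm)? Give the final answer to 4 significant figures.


d = lambda / (2*sin(theta))
d = 0.1107 / (2*sin(72.0 deg))
d = 0.0581984 nm
a = d * sqrt(h^2+k^2+l^2) = 0.0581984 * sqrt(6)
a = 0.1426 nm


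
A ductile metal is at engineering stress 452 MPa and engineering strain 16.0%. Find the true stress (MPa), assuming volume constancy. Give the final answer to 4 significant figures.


sigma_true = sigma_eng * (1 + epsilon_eng)
sigma_true = 452 * (1 + 0.16)
sigma_true = 524.3 MPa


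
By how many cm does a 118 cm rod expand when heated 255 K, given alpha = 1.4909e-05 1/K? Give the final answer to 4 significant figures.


dL = L0 * alpha * dT
dL = 118 * 1.4909e-05 * 255
dL = 0.4486 cm


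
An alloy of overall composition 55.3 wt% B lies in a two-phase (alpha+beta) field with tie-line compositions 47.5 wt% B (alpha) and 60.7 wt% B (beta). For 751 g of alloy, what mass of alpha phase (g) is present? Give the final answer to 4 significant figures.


f_alpha = (C_beta - C0) / (C_beta - C_alpha)
f_alpha = (60.7 - 55.3) / (60.7 - 47.5) = 0.409091
m_alpha = f_alpha * m_total = 0.409091 * 751 = 307.2 g


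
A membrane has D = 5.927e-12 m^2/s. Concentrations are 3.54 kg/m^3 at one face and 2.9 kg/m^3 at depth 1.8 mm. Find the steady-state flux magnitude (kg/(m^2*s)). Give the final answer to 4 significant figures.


J = -D * (dC/dx) = D * (C1 - C2) / dx
J = 5.927e-12 * (3.54 - 2.9) / 1.8e-03
J = 2.107e-09 kg/(m^2*s)


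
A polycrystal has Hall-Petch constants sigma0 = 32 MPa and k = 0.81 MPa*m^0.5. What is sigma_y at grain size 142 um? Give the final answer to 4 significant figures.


sigma_y = sigma0 + k / sqrt(d)
d = 142 um = 1.42e-04 m
sigma_y = 32 + 0.81 / sqrt(1.42e-04)
sigma_y = 99.97 MPa


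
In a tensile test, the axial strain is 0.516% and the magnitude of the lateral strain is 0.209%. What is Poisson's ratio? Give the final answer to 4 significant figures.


nu = -epsilon_lat / epsilon_axial
Lateral strain is contraction (negative), so using magnitudes:
nu = 0.209 / 0.516
nu = 0.405


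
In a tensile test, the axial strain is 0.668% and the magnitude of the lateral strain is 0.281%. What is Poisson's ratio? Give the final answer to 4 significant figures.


nu = -epsilon_lat / epsilon_axial
Lateral strain is contraction (negative), so using magnitudes:
nu = 0.281 / 0.668
nu = 0.4207


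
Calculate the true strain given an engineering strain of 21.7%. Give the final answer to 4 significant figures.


epsilon_true = ln(1 + epsilon_eng)
epsilon_true = ln(1 + 0.217)
epsilon_true = 0.1964


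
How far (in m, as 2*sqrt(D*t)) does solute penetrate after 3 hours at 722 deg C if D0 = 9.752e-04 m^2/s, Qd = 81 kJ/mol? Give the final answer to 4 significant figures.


Step 1: D = D0 * exp(-Qd/(R*T))
T = 995.15 K
D = 9.752e-04 * exp(-81e3 / (8.314 * 995.15)) = 5.46152e-08 m^2/s
Step 2: L = 2*sqrt(D*t)
t = 3 h = 10800 s
L = 2*sqrt(5.46152e-08 * 10800) = 0.04857 m


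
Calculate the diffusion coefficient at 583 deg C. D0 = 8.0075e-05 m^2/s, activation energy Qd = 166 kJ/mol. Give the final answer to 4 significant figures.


D = D0 * exp(-Qd / (R*T))
T = 856.15 K
D = 8.0075e-05 * exp(-166e3 / (8.314 * 856.15))
D = 5.961e-15 m^2/s


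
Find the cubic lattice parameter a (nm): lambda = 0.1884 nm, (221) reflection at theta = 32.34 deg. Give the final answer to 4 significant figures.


d = lambda / (2*sin(theta))
d = 0.1884 / (2*sin(32.34 deg))
d = 0.176094 nm
a = d * sqrt(h^2+k^2+l^2) = 0.176094 * sqrt(9)
a = 0.5283 nm


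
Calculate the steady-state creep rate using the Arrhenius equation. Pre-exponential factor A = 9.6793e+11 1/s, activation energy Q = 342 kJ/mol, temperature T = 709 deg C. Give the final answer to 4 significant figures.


rate = A * exp(-Q / (R*T))
T = 709 + 273.15 = 982.15 K
rate = 9.6793e+11 * exp(-342e3 / (8.314 * 982.15))
rate = 6.256e-07 1/s


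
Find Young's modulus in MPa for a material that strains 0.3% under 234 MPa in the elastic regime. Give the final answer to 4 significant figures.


E = sigma / epsilon
epsilon = 0.3% = 3e-03
E = 234 / 3e-03
E = 78000 MPa


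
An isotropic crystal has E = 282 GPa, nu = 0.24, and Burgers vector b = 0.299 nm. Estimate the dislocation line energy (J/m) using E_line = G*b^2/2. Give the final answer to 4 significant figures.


Step 1: G = E / (2*(1+nu))
G = 282 / (2*(1+0.24)) = 113.71 GPa = 1.1371e+11 Pa
Step 2: E_line = G*b^2/2
b = 0.299 nm = 2.99e-10 m
E_line = 0.5 * 1.1371e+11 * (2.99e-10)^2 = 5.083e-09 J/m


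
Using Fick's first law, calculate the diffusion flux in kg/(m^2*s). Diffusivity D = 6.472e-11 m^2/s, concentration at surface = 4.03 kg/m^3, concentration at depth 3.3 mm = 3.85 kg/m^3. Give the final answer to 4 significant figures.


J = -D * (dC/dx) = D * (C1 - C2) / dx
J = 6.472e-11 * (4.03 - 3.85) / 3.3e-03
J = 3.53e-09 kg/(m^2*s)


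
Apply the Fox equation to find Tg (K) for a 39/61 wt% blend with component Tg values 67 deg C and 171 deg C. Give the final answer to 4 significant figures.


1/Tg = w1/Tg1 + w2/Tg2 (in Kelvin)
Tg1 = 340.15 K, Tg2 = 444.15 K
1/Tg = 0.39/340.15 + 0.61/444.15
Tg = 396.8 K


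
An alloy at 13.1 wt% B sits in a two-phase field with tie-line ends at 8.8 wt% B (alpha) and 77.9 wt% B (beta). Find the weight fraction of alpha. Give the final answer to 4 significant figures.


f_alpha = (C_beta - C0) / (C_beta - C_alpha)
f_alpha = (77.9 - 13.1) / (77.9 - 8.8)
f_alpha = 0.9378


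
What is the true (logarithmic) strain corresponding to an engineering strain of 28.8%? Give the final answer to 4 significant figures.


epsilon_true = ln(1 + epsilon_eng)
epsilon_true = ln(1 + 0.288)
epsilon_true = 0.2531


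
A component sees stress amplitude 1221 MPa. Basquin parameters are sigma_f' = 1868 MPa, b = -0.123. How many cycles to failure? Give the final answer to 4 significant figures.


sigma_a = sigma_f' * (2*Nf)^b
2*Nf = (sigma_a / sigma_f')^(1/b)
2*Nf = (1221 / 1868)^(1/-0.123)
2*Nf = 31.7184
Nf = 15.86 cycles


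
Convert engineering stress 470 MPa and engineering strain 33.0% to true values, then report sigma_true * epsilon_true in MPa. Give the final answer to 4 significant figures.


sigma_true = sigma_eng * (1 + epsilon_eng)
sigma_true = 470 * (1 + 0.33) = 625.1 MPa
epsilon_true = ln(1 + epsilon_eng)
epsilon_true = ln(1 + 0.33) = 0.285179
sigma_true * epsilon_true = 625.1 * 0.285179 = 178.3 MPa


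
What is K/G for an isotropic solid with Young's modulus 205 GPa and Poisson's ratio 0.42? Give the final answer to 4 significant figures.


G = E / (2*(1+nu))
G = 205 / (2*(1+0.42)) = 72.1831 GPa
K = E / (3*(1-2*nu))
K = 205 / (3*(1-2*0.42)) = 427.083 GPa
K/G = 427.083 / 72.1831 = 5.917


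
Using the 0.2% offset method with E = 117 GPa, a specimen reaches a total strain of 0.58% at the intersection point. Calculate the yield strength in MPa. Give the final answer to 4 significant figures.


Offset strain = 0.002
Elastic strain at yield = total_strain - offset = 5.8e-03 - 0.002 = 3.8e-03
sigma_y = E * elastic_strain = 117000 * 3.8e-03
sigma_y = 444.6 MPa


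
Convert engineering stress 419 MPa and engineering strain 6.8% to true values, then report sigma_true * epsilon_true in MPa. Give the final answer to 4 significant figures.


sigma_true = sigma_eng * (1 + epsilon_eng)
sigma_true = 419 * (1 + 0.068) = 447.492 MPa
epsilon_true = ln(1 + epsilon_eng)
epsilon_true = ln(1 + 0.068) = 0.0657877
sigma_true * epsilon_true = 447.492 * 0.0657877 = 29.44 MPa


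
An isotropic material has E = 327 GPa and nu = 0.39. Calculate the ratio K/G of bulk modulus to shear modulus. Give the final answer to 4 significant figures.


G = E / (2*(1+nu))
G = 327 / (2*(1+0.39)) = 117.626 GPa
K = E / (3*(1-2*nu))
K = 327 / (3*(1-2*0.39)) = 495.455 GPa
K/G = 495.455 / 117.626 = 4.212


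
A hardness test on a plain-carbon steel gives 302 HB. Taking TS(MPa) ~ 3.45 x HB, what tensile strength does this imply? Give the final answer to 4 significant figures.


TS (MPa) = 3.45 * HB
TS = 3.45 * 302
TS = 1042 MPa


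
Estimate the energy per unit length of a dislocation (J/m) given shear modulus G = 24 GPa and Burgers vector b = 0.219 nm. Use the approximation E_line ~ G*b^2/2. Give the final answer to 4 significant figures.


E = G*b^2/2
b = 0.219 nm = 2.19e-10 m
G = 24 GPa = 2.4e+10 Pa
E = 0.5 * 2.4e+10 * (2.19e-10)^2
E = 5.755e-10 J/m


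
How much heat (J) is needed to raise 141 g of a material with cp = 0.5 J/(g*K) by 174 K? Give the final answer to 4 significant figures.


Q = m * cp * dT
Q = 141 * 0.5 * 174
Q = 12270 J


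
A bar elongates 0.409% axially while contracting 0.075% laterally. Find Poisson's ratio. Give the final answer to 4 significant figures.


nu = -epsilon_lat / epsilon_axial
Lateral strain is contraction (negative), so using magnitudes:
nu = 0.075 / 0.409
nu = 0.1834


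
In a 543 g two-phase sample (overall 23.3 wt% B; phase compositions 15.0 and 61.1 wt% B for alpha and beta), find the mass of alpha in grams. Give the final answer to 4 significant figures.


f_alpha = (C_beta - C0) / (C_beta - C_alpha)
f_alpha = (61.1 - 23.3) / (61.1 - 15.0) = 0.819957
m_alpha = f_alpha * m_total = 0.819957 * 543 = 445.2 g


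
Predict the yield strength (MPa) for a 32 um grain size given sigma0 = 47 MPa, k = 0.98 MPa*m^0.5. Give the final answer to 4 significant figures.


sigma_y = sigma0 + k / sqrt(d)
d = 32 um = 3.2e-05 m
sigma_y = 47 + 0.98 / sqrt(3.2e-05)
sigma_y = 220.2 MPa


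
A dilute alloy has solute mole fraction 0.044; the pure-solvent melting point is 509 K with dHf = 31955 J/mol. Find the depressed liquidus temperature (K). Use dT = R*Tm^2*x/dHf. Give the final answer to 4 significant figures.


dT = R*Tm^2*x / dHf
dT = 8.314 * 509^2 * 0.044 / 31955
dT = 2.96592 K
T_new = 509 - 2.96592 = 506 K


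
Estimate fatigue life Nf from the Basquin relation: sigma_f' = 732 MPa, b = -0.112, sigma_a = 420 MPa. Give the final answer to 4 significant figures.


sigma_a = sigma_f' * (2*Nf)^b
2*Nf = (sigma_a / sigma_f')^(1/b)
2*Nf = (420 / 732)^(1/-0.112)
2*Nf = 142.601
Nf = 71.3 cycles


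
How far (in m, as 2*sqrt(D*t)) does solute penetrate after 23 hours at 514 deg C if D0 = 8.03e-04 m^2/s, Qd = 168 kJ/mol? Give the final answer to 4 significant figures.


Step 1: D = D0 * exp(-Qd/(R*T))
T = 787.15 K
D = 8.03e-04 * exp(-168e3 / (8.314 * 787.15)) = 5.70123e-15 m^2/s
Step 2: L = 2*sqrt(D*t)
t = 23 h = 82800 s
L = 2*sqrt(5.70123e-15 * 82800) = 4.345e-05 m


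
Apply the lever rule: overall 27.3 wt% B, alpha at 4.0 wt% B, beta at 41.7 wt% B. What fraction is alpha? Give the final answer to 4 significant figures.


f_alpha = (C_beta - C0) / (C_beta - C_alpha)
f_alpha = (41.7 - 27.3) / (41.7 - 4.0)
f_alpha = 0.382


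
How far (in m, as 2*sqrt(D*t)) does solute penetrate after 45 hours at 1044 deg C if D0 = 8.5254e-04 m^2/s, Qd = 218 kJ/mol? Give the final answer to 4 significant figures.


Step 1: D = D0 * exp(-Qd/(R*T))
T = 1317.15 K
D = 8.5254e-04 * exp(-218e3 / (8.314 * 1317.15)) = 1.928e-12 m^2/s
Step 2: L = 2*sqrt(D*t)
t = 45 h = 162000 s
L = 2*sqrt(1.928e-12 * 162000) = 1.118e-03 m


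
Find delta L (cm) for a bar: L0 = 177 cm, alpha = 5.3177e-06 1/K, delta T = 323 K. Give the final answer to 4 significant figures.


dL = L0 * alpha * dT
dL = 177 * 5.3177e-06 * 323
dL = 0.304 cm


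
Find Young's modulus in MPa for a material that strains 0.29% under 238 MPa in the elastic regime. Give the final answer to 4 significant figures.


E = sigma / epsilon
epsilon = 0.29% = 2.9e-03
E = 238 / 2.9e-03
E = 82070 MPa


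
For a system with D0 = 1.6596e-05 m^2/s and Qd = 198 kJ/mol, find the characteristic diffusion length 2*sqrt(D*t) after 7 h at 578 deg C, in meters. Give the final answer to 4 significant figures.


Step 1: D = D0 * exp(-Qd/(R*T))
T = 851.15 K
D = 1.6596e-05 * exp(-198e3 / (8.314 * 851.15)) = 1.17059e-17 m^2/s
Step 2: L = 2*sqrt(D*t)
t = 7 h = 25200 s
L = 2*sqrt(1.17059e-17 * 25200) = 1.086e-06 m


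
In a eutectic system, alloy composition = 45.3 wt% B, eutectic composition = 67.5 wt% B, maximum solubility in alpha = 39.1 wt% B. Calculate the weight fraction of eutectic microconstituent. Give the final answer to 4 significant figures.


f_primary = (C_e - C0) / (C_e - C_alpha_max)
f_primary = (67.5 - 45.3) / (67.5 - 39.1)
f_primary = 0.78169
f_eutectic = 1 - 0.78169 = 0.2183


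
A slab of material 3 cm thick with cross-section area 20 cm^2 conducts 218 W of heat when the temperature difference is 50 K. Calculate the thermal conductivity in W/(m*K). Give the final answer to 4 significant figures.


k = Q*L / (A*dT)
L = 0.03 m, A = 2e-03 m^2
k = 218 * 0.03 / (2e-03 * 50)
k = 65.4 W/(m*K)


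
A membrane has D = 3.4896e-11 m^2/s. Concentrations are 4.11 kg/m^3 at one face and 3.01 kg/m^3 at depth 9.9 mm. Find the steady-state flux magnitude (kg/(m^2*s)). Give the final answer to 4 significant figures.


J = -D * (dC/dx) = D * (C1 - C2) / dx
J = 3.4896e-11 * (4.11 - 3.01) / 9.9e-03
J = 3.877e-09 kg/(m^2*s)


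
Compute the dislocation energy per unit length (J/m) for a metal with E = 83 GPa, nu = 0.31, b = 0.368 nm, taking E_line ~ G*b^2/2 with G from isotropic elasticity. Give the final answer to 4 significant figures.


Step 1: G = E / (2*(1+nu))
G = 83 / (2*(1+0.31)) = 31.6794 GPa = 3.16794e+10 Pa
Step 2: E_line = G*b^2/2
b = 0.368 nm = 3.68e-10 m
E_line = 0.5 * 3.16794e+10 * (3.68e-10)^2 = 2.145e-09 J/m


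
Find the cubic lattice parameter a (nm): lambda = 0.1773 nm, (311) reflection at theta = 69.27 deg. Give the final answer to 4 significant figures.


d = lambda / (2*sin(theta))
d = 0.1773 / (2*sin(69.27 deg))
d = 0.0947866 nm
a = d * sqrt(h^2+k^2+l^2) = 0.0947866 * sqrt(11)
a = 0.3144 nm


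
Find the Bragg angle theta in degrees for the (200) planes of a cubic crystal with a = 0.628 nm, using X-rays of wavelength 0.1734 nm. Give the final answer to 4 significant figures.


d = a / sqrt(h^2+k^2+l^2)
d = 0.628 / sqrt(4) = 0.314 nm
lambda = 2*d*sin(theta)  =>  sin(theta) = lambda / (2*d)
sin(theta) = 0.1734 / (2 * 0.314) = 0.276115
theta = 16.03 deg


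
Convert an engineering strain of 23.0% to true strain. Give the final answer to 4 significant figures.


epsilon_true = ln(1 + epsilon_eng)
epsilon_true = ln(1 + 0.23)
epsilon_true = 0.207


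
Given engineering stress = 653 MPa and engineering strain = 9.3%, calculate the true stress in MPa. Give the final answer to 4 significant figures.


sigma_true = sigma_eng * (1 + epsilon_eng)
sigma_true = 653 * (1 + 0.093)
sigma_true = 713.7 MPa


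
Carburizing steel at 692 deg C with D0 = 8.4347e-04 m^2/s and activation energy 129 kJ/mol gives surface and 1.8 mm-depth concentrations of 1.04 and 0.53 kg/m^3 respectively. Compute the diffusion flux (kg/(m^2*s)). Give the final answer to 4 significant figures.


Step 1: D = D0 * exp(-Qd/(R*T))
T = 692 + 273.15 = 965.15 K
D = 8.4347e-04 * exp(-129e3 / (8.314 * 965.15)) = 8.7951e-11 m^2/s
Step 2: J = D * (C1 - C2) / dx
J = 8.7951e-11 * (1.04 - 0.53) / 1.8e-03
J = 2.492e-08 kg/(m^2*s)


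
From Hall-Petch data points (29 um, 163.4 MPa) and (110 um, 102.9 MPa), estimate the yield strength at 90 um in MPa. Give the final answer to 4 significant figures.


sigma_y = sigma0 + k / sqrt(d)
1/sqrt(d1) = 1/sqrt(2.9e-05) = 185.695;  1/sqrt(d2) = 95.3463
k = (sigma1 - sigma2) / (1/sqrt(d1) - 1/sqrt(d2)) = (163.4 - 102.9) / (185.695 - 95.3463) = 0.669625 MPa*m^0.5
sigma0 = sigma1 - k/sqrt(d1) = 163.4 - 0.669625*185.695 = 39.0538 MPa
sigma_y(d3) = 39.0538 + 0.669625 / sqrt(9e-05) = 109.6 MPa


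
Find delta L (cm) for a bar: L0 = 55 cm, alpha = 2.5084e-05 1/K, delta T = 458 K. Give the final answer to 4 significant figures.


dL = L0 * alpha * dT
dL = 55 * 2.5084e-05 * 458
dL = 0.6319 cm


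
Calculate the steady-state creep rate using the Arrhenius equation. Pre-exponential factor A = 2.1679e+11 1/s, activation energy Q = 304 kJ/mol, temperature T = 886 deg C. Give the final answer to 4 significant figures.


rate = A * exp(-Q / (R*T))
T = 886 + 273.15 = 1159.15 K
rate = 2.1679e+11 * exp(-304e3 / (8.314 * 1159.15))
rate = 4.329e-03 1/s


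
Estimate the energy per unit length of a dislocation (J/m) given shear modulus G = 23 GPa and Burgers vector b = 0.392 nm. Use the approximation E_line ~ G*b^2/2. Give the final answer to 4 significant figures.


E = G*b^2/2
b = 0.392 nm = 3.92e-10 m
G = 23 GPa = 2.3e+10 Pa
E = 0.5 * 2.3e+10 * (3.92e-10)^2
E = 1.767e-09 J/m


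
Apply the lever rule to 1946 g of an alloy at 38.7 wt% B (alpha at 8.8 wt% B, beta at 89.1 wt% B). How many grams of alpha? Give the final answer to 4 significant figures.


f_alpha = (C_beta - C0) / (C_beta - C_alpha)
f_alpha = (89.1 - 38.7) / (89.1 - 8.8) = 0.627646
m_alpha = f_alpha * m_total = 0.627646 * 1946 = 1221 g


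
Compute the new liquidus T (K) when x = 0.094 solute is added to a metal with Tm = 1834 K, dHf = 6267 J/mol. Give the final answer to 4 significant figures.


dT = R*Tm^2*x / dHf
dT = 8.314 * 1834^2 * 0.094 / 6267
dT = 419.447 K
T_new = 1834 - 419.447 = 1415 K


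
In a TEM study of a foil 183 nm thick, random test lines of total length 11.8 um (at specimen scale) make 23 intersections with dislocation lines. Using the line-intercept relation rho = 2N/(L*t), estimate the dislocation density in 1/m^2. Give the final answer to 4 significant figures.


rho = 2N / (L * t)
L = 11.8 um = 1.18e-05 m, t = 183 nm = 1.83e-07 m
rho = 2 * 23 / (1.18e-05 * 1.83e-07)
rho = 2.13e+13 1/m^2


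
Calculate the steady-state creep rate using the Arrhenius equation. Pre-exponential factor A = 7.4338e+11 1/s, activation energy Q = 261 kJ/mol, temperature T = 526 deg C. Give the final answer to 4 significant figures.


rate = A * exp(-Q / (R*T))
T = 526 + 273.15 = 799.15 K
rate = 7.4338e+11 * exp(-261e3 / (8.314 * 799.15))
rate = 6.47e-06 1/s


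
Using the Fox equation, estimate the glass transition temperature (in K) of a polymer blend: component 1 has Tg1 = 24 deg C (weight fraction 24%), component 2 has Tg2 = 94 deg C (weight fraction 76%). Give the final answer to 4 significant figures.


1/Tg = w1/Tg1 + w2/Tg2 (in Kelvin)
Tg1 = 297.15 K, Tg2 = 367.15 K
1/Tg = 0.24/297.15 + 0.76/367.15
Tg = 347.5 K


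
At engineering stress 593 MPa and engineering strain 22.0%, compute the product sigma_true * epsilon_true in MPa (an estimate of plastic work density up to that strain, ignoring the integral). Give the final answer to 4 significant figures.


sigma_true = sigma_eng * (1 + epsilon_eng)
sigma_true = 593 * (1 + 0.22) = 723.46 MPa
epsilon_true = ln(1 + epsilon_eng)
epsilon_true = ln(1 + 0.22) = 0.198851
sigma_true * epsilon_true = 723.46 * 0.198851 = 143.9 MPa


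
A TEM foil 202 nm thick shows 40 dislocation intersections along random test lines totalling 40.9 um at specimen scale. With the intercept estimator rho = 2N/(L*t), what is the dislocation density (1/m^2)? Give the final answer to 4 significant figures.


rho = 2N / (L * t)
L = 40.9 um = 4.09e-05 m, t = 202 nm = 2.02e-07 m
rho = 2 * 40 / (4.09e-05 * 2.02e-07)
rho = 9.683e+12 1/m^2


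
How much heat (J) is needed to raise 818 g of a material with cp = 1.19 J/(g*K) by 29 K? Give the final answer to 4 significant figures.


Q = m * cp * dT
Q = 818 * 1.19 * 29
Q = 28230 J


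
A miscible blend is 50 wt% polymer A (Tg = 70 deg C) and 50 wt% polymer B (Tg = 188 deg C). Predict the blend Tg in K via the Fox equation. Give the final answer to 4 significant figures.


1/Tg = w1/Tg1 + w2/Tg2 (in Kelvin)
Tg1 = 343.15 K, Tg2 = 461.15 K
1/Tg = 0.5/343.15 + 0.5/461.15
Tg = 393.5 K


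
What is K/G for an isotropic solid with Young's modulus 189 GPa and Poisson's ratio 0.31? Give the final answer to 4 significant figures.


G = E / (2*(1+nu))
G = 189 / (2*(1+0.31)) = 72.1374 GPa
K = E / (3*(1-2*nu))
K = 189 / (3*(1-2*0.31)) = 165.789 GPa
K/G = 165.789 / 72.1374 = 2.298


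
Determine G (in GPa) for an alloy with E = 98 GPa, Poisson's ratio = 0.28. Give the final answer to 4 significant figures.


G = E / (2*(1+nu))
G = 98 / (2*(1+0.28))
G = 38.28 GPa


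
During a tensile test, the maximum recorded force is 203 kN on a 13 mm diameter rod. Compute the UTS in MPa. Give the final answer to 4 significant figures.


A0 = pi*(d/2)^2 = pi*(13/2)^2 = 132.732 mm^2
UTS = F_max / A0 = 203*1000 / 132.732
UTS = 1529 MPa


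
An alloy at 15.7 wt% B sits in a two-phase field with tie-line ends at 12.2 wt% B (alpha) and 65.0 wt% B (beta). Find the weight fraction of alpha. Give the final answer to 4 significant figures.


f_alpha = (C_beta - C0) / (C_beta - C_alpha)
f_alpha = (65.0 - 15.7) / (65.0 - 12.2)
f_alpha = 0.9337


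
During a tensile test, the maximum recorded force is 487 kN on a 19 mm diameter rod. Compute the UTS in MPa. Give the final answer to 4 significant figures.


A0 = pi*(d/2)^2 = pi*(19/2)^2 = 283.529 mm^2
UTS = F_max / A0 = 487*1000 / 283.529
UTS = 1718 MPa


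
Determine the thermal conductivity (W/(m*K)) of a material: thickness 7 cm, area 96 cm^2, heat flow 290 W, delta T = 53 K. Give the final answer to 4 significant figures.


k = Q*L / (A*dT)
L = 0.07 m, A = 9.6e-03 m^2
k = 290 * 0.07 / (9.6e-03 * 53)
k = 39.9 W/(m*K)


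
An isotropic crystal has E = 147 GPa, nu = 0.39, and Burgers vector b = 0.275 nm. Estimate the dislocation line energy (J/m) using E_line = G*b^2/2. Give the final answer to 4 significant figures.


Step 1: G = E / (2*(1+nu))
G = 147 / (2*(1+0.39)) = 52.8777 GPa = 5.28777e+10 Pa
Step 2: E_line = G*b^2/2
b = 0.275 nm = 2.75e-10 m
E_line = 0.5 * 5.28777e+10 * (2.75e-10)^2 = 1.999e-09 J/m


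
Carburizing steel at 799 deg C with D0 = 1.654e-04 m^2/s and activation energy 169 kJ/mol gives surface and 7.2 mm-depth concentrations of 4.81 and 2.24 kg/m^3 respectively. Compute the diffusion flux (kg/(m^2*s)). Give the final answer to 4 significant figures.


Step 1: D = D0 * exp(-Qd/(R*T))
T = 799 + 273.15 = 1072.15 K
D = 1.654e-04 * exp(-169e3 / (8.314 * 1072.15)) = 9.65246e-13 m^2/s
Step 2: J = D * (C1 - C2) / dx
J = 9.65246e-13 * (4.81 - 2.24) / 7.2e-03
J = 3.445e-10 kg/(m^2*s)


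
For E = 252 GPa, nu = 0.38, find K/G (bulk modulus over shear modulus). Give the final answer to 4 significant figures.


G = E / (2*(1+nu))
G = 252 / (2*(1+0.38)) = 91.3043 GPa
K = E / (3*(1-2*nu))
K = 252 / (3*(1-2*0.38)) = 350 GPa
K/G = 350 / 91.3043 = 3.833


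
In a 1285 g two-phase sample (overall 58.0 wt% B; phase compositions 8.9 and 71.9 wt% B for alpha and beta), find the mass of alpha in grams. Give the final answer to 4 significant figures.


f_alpha = (C_beta - C0) / (C_beta - C_alpha)
f_alpha = (71.9 - 58.0) / (71.9 - 8.9) = 0.220635
m_alpha = f_alpha * m_total = 0.220635 * 1285 = 283.5 g


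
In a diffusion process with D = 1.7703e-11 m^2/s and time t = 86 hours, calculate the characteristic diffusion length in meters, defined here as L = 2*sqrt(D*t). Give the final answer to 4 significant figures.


t = 86 hr = 309600 s
Diffusion length = 2*sqrt(D*t)
= 2*sqrt(1.7703e-11 * 309600)
= 4.682e-03 m


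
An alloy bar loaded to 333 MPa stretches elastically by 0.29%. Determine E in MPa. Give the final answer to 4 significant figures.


E = sigma / epsilon
epsilon = 0.29% = 2.9e-03
E = 333 / 2.9e-03
E = 114800 MPa


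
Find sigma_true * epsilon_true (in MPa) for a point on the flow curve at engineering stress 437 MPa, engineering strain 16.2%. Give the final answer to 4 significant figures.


sigma_true = sigma_eng * (1 + epsilon_eng)
sigma_true = 437 * (1 + 0.162) = 507.794 MPa
epsilon_true = ln(1 + epsilon_eng)
epsilon_true = ln(1 + 0.162) = 0.150143
sigma_true * epsilon_true = 507.794 * 0.150143 = 76.24 MPa


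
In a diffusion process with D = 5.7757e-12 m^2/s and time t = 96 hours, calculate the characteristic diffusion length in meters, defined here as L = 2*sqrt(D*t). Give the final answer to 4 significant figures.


t = 96 hr = 345600 s
Diffusion length = 2*sqrt(D*t)
= 2*sqrt(5.7757e-12 * 345600)
= 2.826e-03 m


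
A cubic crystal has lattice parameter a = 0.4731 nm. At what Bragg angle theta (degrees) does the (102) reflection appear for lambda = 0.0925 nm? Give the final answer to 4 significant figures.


d = a / sqrt(h^2+k^2+l^2)
d = 0.4731 / sqrt(5) = 0.211577 nm
lambda = 2*d*sin(theta)  =>  sin(theta) = lambda / (2*d)
sin(theta) = 0.0925 / (2 * 0.211577) = 0.218597
theta = 12.63 deg


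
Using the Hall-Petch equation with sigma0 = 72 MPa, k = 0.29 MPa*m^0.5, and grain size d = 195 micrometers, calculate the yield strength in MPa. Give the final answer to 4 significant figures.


sigma_y = sigma0 + k / sqrt(d)
d = 195 um = 1.95e-04 m
sigma_y = 72 + 0.29 / sqrt(1.95e-04)
sigma_y = 92.77 MPa


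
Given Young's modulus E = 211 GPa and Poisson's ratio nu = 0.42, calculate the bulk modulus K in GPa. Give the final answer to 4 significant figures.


K = E / (3*(1-2*nu))
K = 211 / (3*(1-2*0.42))
K = 439.6 GPa


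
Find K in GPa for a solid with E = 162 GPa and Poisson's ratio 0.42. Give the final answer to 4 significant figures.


K = E / (3*(1-2*nu))
K = 162 / (3*(1-2*0.42))
K = 337.5 GPa


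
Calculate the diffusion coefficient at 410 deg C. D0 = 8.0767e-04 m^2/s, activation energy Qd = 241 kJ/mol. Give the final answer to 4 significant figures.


D = D0 * exp(-Qd / (R*T))
T = 683.15 K
D = 8.0767e-04 * exp(-241e3 / (8.314 * 683.15))
D = 3.015e-22 m^2/s


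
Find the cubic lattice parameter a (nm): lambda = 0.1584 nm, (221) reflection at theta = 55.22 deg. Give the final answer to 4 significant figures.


d = lambda / (2*sin(theta))
d = 0.1584 / (2*sin(55.22 deg))
d = 0.0964268 nm
a = d * sqrt(h^2+k^2+l^2) = 0.0964268 * sqrt(9)
a = 0.2893 nm


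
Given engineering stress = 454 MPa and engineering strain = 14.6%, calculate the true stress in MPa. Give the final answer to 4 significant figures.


sigma_true = sigma_eng * (1 + epsilon_eng)
sigma_true = 454 * (1 + 0.146)
sigma_true = 520.3 MPa


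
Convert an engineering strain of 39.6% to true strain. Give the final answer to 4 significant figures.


epsilon_true = ln(1 + epsilon_eng)
epsilon_true = ln(1 + 0.396)
epsilon_true = 0.3336


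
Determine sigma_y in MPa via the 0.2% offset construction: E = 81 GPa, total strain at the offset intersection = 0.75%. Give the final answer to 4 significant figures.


Offset strain = 0.002
Elastic strain at yield = total_strain - offset = 7.5e-03 - 0.002 = 5.5e-03
sigma_y = E * elastic_strain = 81000 * 5.5e-03
sigma_y = 445.5 MPa


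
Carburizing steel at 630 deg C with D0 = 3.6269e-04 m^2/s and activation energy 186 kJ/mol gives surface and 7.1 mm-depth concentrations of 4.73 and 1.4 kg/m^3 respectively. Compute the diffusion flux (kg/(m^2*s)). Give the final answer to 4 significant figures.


Step 1: D = D0 * exp(-Qd/(R*T))
T = 630 + 273.15 = 903.15 K
D = 3.6269e-04 * exp(-186e3 / (8.314 * 903.15)) = 6.33344e-15 m^2/s
Step 2: J = D * (C1 - C2) / dx
J = 6.33344e-15 * (4.73 - 1.4) / 7.1e-03
J = 2.97e-12 kg/(m^2*s)


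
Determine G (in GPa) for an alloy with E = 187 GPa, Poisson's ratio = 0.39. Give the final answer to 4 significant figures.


G = E / (2*(1+nu))
G = 187 / (2*(1+0.39))
G = 67.27 GPa


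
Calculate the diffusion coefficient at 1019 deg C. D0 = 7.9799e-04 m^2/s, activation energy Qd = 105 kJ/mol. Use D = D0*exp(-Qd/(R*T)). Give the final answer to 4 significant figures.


D = D0 * exp(-Qd / (R*T))
T = 1292.15 K
D = 7.9799e-04 * exp(-105e3 / (8.314 * 1292.15))
D = 4.542e-08 m^2/s


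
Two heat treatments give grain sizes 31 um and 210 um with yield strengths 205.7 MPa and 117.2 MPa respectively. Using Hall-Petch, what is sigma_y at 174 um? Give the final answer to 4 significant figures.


sigma_y = sigma0 + k / sqrt(d)
1/sqrt(d1) = 1/sqrt(3.1e-05) = 179.605;  1/sqrt(d2) = 69.0066
k = (sigma1 - sigma2) / (1/sqrt(d1) - 1/sqrt(d2)) = (205.7 - 117.2) / (179.605 - 69.0066) = 0.80019 MPa*m^0.5
sigma0 = sigma1 - k/sqrt(d1) = 205.7 - 0.80019*179.605 = 61.9817 MPa
sigma_y(d3) = 61.9817 + 0.80019 / sqrt(1.74e-04) = 122.6 MPa


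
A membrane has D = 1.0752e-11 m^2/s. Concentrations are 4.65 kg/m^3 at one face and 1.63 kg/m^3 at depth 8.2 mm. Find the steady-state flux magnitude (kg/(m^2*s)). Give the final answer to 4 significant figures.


J = -D * (dC/dx) = D * (C1 - C2) / dx
J = 1.0752e-11 * (4.65 - 1.63) / 8.2e-03
J = 3.96e-09 kg/(m^2*s)


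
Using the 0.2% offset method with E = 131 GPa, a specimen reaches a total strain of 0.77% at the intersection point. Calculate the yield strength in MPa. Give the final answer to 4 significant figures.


Offset strain = 0.002
Elastic strain at yield = total_strain - offset = 7.7e-03 - 0.002 = 5.7e-03
sigma_y = E * elastic_strain = 131000 * 5.7e-03
sigma_y = 746.7 MPa


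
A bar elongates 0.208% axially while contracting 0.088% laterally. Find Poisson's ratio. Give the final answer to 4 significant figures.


nu = -epsilon_lat / epsilon_axial
Lateral strain is contraction (negative), so using magnitudes:
nu = 0.088 / 0.208
nu = 0.4231


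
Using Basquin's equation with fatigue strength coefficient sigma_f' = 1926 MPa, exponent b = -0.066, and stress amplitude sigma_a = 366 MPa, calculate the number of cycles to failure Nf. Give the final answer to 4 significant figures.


sigma_a = sigma_f' * (2*Nf)^b
2*Nf = (sigma_a / sigma_f')^(1/b)
2*Nf = (366 / 1926)^(1/-0.066)
2*Nf = 8.45078e+10
Nf = 4.225e+10 cycles


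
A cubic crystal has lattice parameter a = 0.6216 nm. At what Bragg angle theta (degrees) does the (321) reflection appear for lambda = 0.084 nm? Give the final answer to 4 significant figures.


d = a / sqrt(h^2+k^2+l^2)
d = 0.6216 / sqrt(14) = 0.16613 nm
lambda = 2*d*sin(theta)  =>  sin(theta) = lambda / (2*d)
sin(theta) = 0.084 / (2 * 0.16613) = 0.252815
theta = 14.64 deg
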